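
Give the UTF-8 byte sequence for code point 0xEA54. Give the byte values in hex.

EE A9 94

U+EA54 = 0xEA54 = 59988 decimal. In range U+0800–U+FFFF → 3-byte form: 1110xxxx 10xxxxxx 10xxxxxx.
Binary (16 bits): 1110101001010100.
Split 4+6+6: 1110 | 101001 | 010100.
Byte 1: 11101110 = 0xEE.
Byte 2: 10101001 = 0xA9.
Byte 3: 10010100 = 0x94.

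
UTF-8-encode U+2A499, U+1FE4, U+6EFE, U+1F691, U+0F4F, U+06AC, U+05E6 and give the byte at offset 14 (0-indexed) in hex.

0xE0

U+2A499 → 4-byte form F0 AA 92 99 at offsets 0–3.
U+1FE4 → 3-byte form E1 BF A4 at offsets 4–6.
U+6EFE → 3-byte form E6 BB BE at offsets 7–9.
U+1F691 → 4-byte form F0 9F 9A 91 at offsets 10–13.
U+0F4F → 3-byte form E0 BD 8F at offsets 14–16.
Offset 14 falls in char 5's range; it's byte 1 of E0 BD 8F = 0xE0.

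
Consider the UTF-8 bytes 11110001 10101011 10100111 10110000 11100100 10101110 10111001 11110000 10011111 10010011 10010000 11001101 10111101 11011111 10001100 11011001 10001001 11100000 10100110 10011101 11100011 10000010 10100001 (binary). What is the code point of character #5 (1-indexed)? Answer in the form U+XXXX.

U+07CC

Offset 0: leading byte 0xF1 = 11110001 → 4-byte char #1 = F1 AB A7 B0.
Offset 4: leading byte 0xE4 = 11100100 → 3-byte char #2 = E4 AE B9.
Offset 7: leading byte 0xF0 = 11110000 → 4-byte char #3 = F0 9F 93 90.
Offset 11: leading byte 0xCD = 11001101 → 2-byte char #4 = CD BD.
Offset 13: leading byte 0xDF = 11011111 → 2-byte char #5 = DF 8C.
Leading byte 0xDF = 11011111 matches 110xxxxx → 2-byte sequence.
Byte 1: 0xDF = 11011111, payload 11111 (5 bits).
Byte 2: 0x8C = 10001100 (10xxxxxx ✓), payload 001100.
Concatenate: 11111001100 = 0x7CC (11 bits → U+07CC).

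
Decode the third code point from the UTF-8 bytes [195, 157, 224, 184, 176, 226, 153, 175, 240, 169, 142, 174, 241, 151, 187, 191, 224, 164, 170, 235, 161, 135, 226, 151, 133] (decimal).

Offset 0: leading byte 0xC3 = 11000011 → 2-byte char #1 = C3 9D.
Offset 2: leading byte 0xE0 = 11100000 → 3-byte char #2 = E0 B8 B0.
Offset 5: leading byte 0xE2 = 11100010 → 3-byte char #3 = E2 99 AF.
Leading byte 0xE2 = 11100010 matches 1110xxxx → 3-byte sequence.
Byte 1: 0xE2 = 11100010, payload 0010 (4 bits).
Byte 2: 0x99 = 10011001 (10xxxxxx ✓), payload 011001.
Byte 3: 0xAF = 10101111 (10xxxxxx ✓), payload 101111.
Concatenate: 0010011001101111 = 0x266F (16 bits → U+266F).

U+266F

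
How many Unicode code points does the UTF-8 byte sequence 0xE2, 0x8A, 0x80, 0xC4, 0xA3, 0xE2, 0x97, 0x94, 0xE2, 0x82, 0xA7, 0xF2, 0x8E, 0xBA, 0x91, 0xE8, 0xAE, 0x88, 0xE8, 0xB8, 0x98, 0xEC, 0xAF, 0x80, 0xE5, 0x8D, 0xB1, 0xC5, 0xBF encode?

10

Byte at offset 0: 0xE2 = 11100010 → 3-byte char (#1). Advance 3.
Byte at offset 3: 0xC4 = 11000100 → 2-byte char (#2). Advance 2.
Byte at offset 5: 0xE2 = 11100010 → 3-byte char (#3). Advance 3.
Byte at offset 8: 0xE2 = 11100010 → 3-byte char (#4). Advance 3.
Byte at offset 11: 0xF2 = 11110010 → 4-byte char (#5). Advance 4.
Byte at offset 15: 0xE8 = 11101000 → 3-byte char (#6). Advance 3.
Byte at offset 18: 0xE8 = 11101000 → 3-byte char (#7). Advance 3.
Byte at offset 21: 0xEC = 11101100 → 3-byte char (#8). Advance 3.
Byte at offset 24: 0xE5 = 11100101 → 3-byte char (#9). Advance 3.
Byte at offset 27: 0xC5 = 11000101 → 2-byte char (#10). Advance 2.
Reached end at offset 29 after 10 code points.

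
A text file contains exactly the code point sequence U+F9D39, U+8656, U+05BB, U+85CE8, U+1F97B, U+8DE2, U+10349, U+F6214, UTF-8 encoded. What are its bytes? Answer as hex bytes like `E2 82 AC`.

F3 B9 B4 B9 E8 99 96 D6 BB F2 85 B3 A8 F0 9F A5 BB E8 B7 A2 F0 90 8D 89 F3 B6 88 94

U+F9D39: 4-byte form → F3 B9 B4 B9.
U+8656: 3-byte form → E8 99 96.
U+05BB: 2-byte form → D6 BB.
U+85CE8: 4-byte form → F2 85 B3 A8.
U+1F97B: 4-byte form → F0 9F A5 BB.
U+8DE2: 3-byte form → E8 B7 A2.
U+10349: 4-byte form → F0 90 8D 89.
U+F6214: 4-byte form → F3 B6 88 94.
Concatenated (28 bytes): F3 B9 B4 B9 E8 99 96 D6 BB F2 85 B3 A8 F0 9F A5 BB E8 B7 A2 F0 90 8D 89 F3 B6 88 94.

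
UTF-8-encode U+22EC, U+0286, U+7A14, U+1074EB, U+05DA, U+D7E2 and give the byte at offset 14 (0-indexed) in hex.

U+22EC → 3-byte form E2 8B AC at offsets 0–2.
U+0286 → 2-byte form CA 86 at offsets 3–4.
U+7A14 → 3-byte form E7 A8 94 at offsets 5–7.
U+1074EB → 4-byte form F4 87 93 AB at offsets 8–11.
U+05DA → 2-byte form D7 9A at offsets 12–13.
U+D7E2 → 3-byte form ED 9F A2 at offsets 14–16.
Offset 14 falls in char 6's range; it's byte 1 of ED 9F A2 = 0xED.

0xED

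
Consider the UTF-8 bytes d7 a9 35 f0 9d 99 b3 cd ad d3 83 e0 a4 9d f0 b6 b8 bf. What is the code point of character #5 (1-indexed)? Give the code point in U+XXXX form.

Offset 0: leading byte 0xD7 = 11010111 → 2-byte char #1 = D7 A9.
Offset 2: leading byte 0x35 = 00110101 → 1-byte char #2 = 35.
Offset 3: leading byte 0xF0 = 11110000 → 4-byte char #3 = F0 9D 99 B3.
Offset 7: leading byte 0xCD = 11001101 → 2-byte char #4 = CD AD.
Offset 9: leading byte 0xD3 = 11010011 → 2-byte char #5 = D3 83.
Leading byte 0xD3 = 11010011 matches 110xxxxx → 2-byte sequence.
Byte 1: 0xD3 = 11010011, payload 10011 (5 bits).
Byte 2: 0x83 = 10000011 (10xxxxxx ✓), payload 000011.
Concatenate: 10011000011 = 0x4C3 (11 bits → U+04C3).

U+04C3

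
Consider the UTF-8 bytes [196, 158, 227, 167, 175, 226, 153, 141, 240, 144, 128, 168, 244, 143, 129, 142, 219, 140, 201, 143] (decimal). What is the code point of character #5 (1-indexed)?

U+10F04E

Offset 0: leading byte 0xC4 = 11000100 → 2-byte char #1 = C4 9E.
Offset 2: leading byte 0xE3 = 11100011 → 3-byte char #2 = E3 A7 AF.
Offset 5: leading byte 0xE2 = 11100010 → 3-byte char #3 = E2 99 8D.
Offset 8: leading byte 0xF0 = 11110000 → 4-byte char #4 = F0 90 80 A8.
Offset 12: leading byte 0xF4 = 11110100 → 4-byte char #5 = F4 8F 81 8E.
Leading byte 0xF4 = 11110100 matches 11110xxx → 4-byte sequence.
Byte 1: 0xF4 = 11110100, payload 100 (3 bits).
Byte 2: 0x8F = 10001111 (10xxxxxx ✓), payload 001111.
Byte 3: 0x81 = 10000001 (10xxxxxx ✓), payload 000001.
Byte 4: 0x8E = 10001110 (10xxxxxx ✓), payload 001110.
Concatenate: 100001111000001001110 = 0x10F04E (21 bits → U+10F04E).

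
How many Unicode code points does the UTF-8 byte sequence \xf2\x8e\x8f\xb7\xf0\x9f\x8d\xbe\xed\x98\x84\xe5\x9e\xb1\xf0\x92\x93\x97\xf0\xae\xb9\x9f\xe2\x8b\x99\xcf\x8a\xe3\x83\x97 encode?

9

Byte at offset 0: 0xF2 = 11110010 → 4-byte char (#1). Advance 4.
Byte at offset 4: 0xF0 = 11110000 → 4-byte char (#2). Advance 4.
Byte at offset 8: 0xED = 11101101 → 3-byte char (#3). Advance 3.
Byte at offset 11: 0xE5 = 11100101 → 3-byte char (#4). Advance 3.
Byte at offset 14: 0xF0 = 11110000 → 4-byte char (#5). Advance 4.
Byte at offset 18: 0xF0 = 11110000 → 4-byte char (#6). Advance 4.
Byte at offset 22: 0xE2 = 11100010 → 3-byte char (#7). Advance 3.
Byte at offset 25: 0xCF = 11001111 → 2-byte char (#8). Advance 2.
Byte at offset 27: 0xE3 = 11100011 → 3-byte char (#9). Advance 3.
Reached end at offset 30 after 9 code points.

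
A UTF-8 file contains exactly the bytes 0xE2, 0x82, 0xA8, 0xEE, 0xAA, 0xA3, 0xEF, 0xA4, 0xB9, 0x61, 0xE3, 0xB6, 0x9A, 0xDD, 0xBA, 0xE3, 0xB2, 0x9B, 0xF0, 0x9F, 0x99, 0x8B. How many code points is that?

Byte at offset 0: 0xE2 = 11100010 → 3-byte char (#1). Advance 3.
Byte at offset 3: 0xEE = 11101110 → 3-byte char (#2). Advance 3.
Byte at offset 6: 0xEF = 11101111 → 3-byte char (#3). Advance 3.
Byte at offset 9: 0x61 = 01100001 → 1-byte char (#4). Advance 1.
Byte at offset 10: 0xE3 = 11100011 → 3-byte char (#5). Advance 3.
Byte at offset 13: 0xDD = 11011101 → 2-byte char (#6). Advance 2.
Byte at offset 15: 0xE3 = 11100011 → 3-byte char (#7). Advance 3.
Byte at offset 18: 0xF0 = 11110000 → 4-byte char (#8). Advance 4.
Reached end at offset 22 after 8 code points.

8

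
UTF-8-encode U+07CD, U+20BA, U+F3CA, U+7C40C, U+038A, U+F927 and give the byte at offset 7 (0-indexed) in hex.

U+07CD → 2-byte form DF 8D at offsets 0–1.
U+20BA → 3-byte form E2 82 BA at offsets 2–4.
U+F3CA → 3-byte form EF 8F 8A at offsets 5–7.
Offset 7 falls in char 3's range; it's byte 3 of EF 8F 8A = 0x8A.

0x8A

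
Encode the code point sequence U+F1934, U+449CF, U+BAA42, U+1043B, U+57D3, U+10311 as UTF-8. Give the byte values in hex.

U+F1934: 4-byte form → F3 B1 A4 B4.
U+449CF: 4-byte form → F1 84 A7 8F.
U+BAA42: 4-byte form → F2 BA A9 82.
U+1043B: 4-byte form → F0 90 90 BB.
U+57D3: 3-byte form → E5 9F 93.
U+10311: 4-byte form → F0 90 8C 91.
Concatenated (23 bytes): F3 B1 A4 B4 F1 84 A7 8F F2 BA A9 82 F0 90 90 BB E5 9F 93 F0 90 8C 91.

F3 B1 A4 B4 F1 84 A7 8F F2 BA A9 82 F0 90 90 BB E5 9F 93 F0 90 8C 91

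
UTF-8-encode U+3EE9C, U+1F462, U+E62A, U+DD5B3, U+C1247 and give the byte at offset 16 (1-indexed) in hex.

0xF3

1-indexed offset 16 is 0-indexed offset 15.
U+3EE9C → 4-byte form F0 BE BA 9C at offsets 0–3.
U+1F462 → 4-byte form F0 9F 91 A2 at offsets 4–7.
U+E62A → 3-byte form EE 98 AA at offsets 8–10.
U+DD5B3 → 4-byte form F3 9D 96 B3 at offsets 11–14.
U+C1247 → 4-byte form F3 81 89 87 at offsets 15–18.
Offset 15 falls in char 5's range; it's byte 1 of F3 81 89 87 = 0xF3.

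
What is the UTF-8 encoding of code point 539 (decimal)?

C8 9B

U+021B = 0x21B = 539 decimal. In range U+0080–U+07FF → 2-byte form: 110xxxxx 10xxxxxx.
Binary (11 bits): 01000011011.
Split 5+6: 01000 | 011011.
Byte 1: 11001000 = 0xC8.
Byte 2: 10011011 = 0x9B.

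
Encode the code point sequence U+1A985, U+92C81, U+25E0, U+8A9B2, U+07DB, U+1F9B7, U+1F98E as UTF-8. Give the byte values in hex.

U+1A985: 4-byte form → F0 9A A6 85.
U+92C81: 4-byte form → F2 92 B2 81.
U+25E0: 3-byte form → E2 97 A0.
U+8A9B2: 4-byte form → F2 8A A6 B2.
U+07DB: 2-byte form → DF 9B.
U+1F9B7: 4-byte form → F0 9F A6 B7.
U+1F98E: 4-byte form → F0 9F A6 8E.
Concatenated (25 bytes): F0 9A A6 85 F2 92 B2 81 E2 97 A0 F2 8A A6 B2 DF 9B F0 9F A6 B7 F0 9F A6 8E.

F0 9A A6 85 F2 92 B2 81 E2 97 A0 F2 8A A6 B2 DF 9B F0 9F A6 B7 F0 9F A6 8E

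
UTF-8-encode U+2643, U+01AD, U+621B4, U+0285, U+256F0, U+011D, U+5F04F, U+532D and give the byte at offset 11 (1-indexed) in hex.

0x85

1-indexed offset 11 is 0-indexed offset 10.
U+2643 → 3-byte form E2 99 83 at offsets 0–2.
U+01AD → 2-byte form C6 AD at offsets 3–4.
U+621B4 → 4-byte form F1 A2 86 B4 at offsets 5–8.
U+0285 → 2-byte form CA 85 at offsets 9–10.
Offset 10 falls in char 4's range; it's byte 2 of CA 85 = 0x85.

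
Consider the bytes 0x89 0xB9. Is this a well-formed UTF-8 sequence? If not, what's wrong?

invalid (continuation byte with no leading byte)

Byte 0x89 = 10001001 has the form 10xxxxxx — a continuation byte — but there is no preceding leading byte.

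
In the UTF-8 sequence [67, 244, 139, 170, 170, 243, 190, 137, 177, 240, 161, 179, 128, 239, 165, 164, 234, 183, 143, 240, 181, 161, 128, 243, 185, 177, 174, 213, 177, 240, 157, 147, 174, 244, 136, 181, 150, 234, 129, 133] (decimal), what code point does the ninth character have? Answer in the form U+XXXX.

U+0571

Offset 0: leading byte 0x43 = 01000011 → 1-byte char #1 = 43.
Offset 1: leading byte 0xF4 = 11110100 → 4-byte char #2 = F4 8B AA AA.
Offset 5: leading byte 0xF3 = 11110011 → 4-byte char #3 = F3 BE 89 B1.
Offset 9: leading byte 0xF0 = 11110000 → 4-byte char #4 = F0 A1 B3 80.
Offset 13: leading byte 0xEF = 11101111 → 3-byte char #5 = EF A5 A4.
Offset 16: leading byte 0xEA = 11101010 → 3-byte char #6 = EA B7 8F.
Offset 19: leading byte 0xF0 = 11110000 → 4-byte char #7 = F0 B5 A1 80.
Offset 23: leading byte 0xF3 = 11110011 → 4-byte char #8 = F3 B9 B1 AE.
Offset 27: leading byte 0xD5 = 11010101 → 2-byte char #9 = D5 B1.
Leading byte 0xD5 = 11010101 matches 110xxxxx → 2-byte sequence.
Byte 1: 0xD5 = 11010101, payload 10101 (5 bits).
Byte 2: 0xB1 = 10110001 (10xxxxxx ✓), payload 110001.
Concatenate: 10101110001 = 0x571 (11 bits → U+0571).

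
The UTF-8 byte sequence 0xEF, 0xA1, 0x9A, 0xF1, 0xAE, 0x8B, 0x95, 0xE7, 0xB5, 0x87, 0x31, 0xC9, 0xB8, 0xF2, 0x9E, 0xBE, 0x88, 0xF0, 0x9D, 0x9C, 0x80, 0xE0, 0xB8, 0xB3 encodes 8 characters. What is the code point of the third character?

Offset 0: leading byte 0xEF = 11101111 → 3-byte char #1 = EF A1 9A.
Offset 3: leading byte 0xF1 = 11110001 → 4-byte char #2 = F1 AE 8B 95.
Offset 7: leading byte 0xE7 = 11100111 → 3-byte char #3 = E7 B5 87.
Leading byte 0xE7 = 11100111 matches 1110xxxx → 3-byte sequence.
Byte 1: 0xE7 = 11100111, payload 0111 (4 bits).
Byte 2: 0xB5 = 10110101 (10xxxxxx ✓), payload 110101.
Byte 3: 0x87 = 10000111 (10xxxxxx ✓), payload 000111.
Concatenate: 0111110101000111 = 0x7D47 (16 bits → U+7D47).

U+7D47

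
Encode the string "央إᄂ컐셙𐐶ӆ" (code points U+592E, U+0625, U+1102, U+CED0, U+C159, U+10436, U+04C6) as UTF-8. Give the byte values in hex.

E5 A4 AE D8 A5 E1 84 82 EC BB 90 EC 85 99 F0 90 90 B6 D3 86

U+592E: 3-byte form → E5 A4 AE.
U+0625: 2-byte form → D8 A5.
U+1102: 3-byte form → E1 84 82.
U+CED0: 3-byte form → EC BB 90.
U+C159: 3-byte form → EC 85 99.
U+10436: 4-byte form → F0 90 90 B6.
U+04C6: 2-byte form → D3 86.
Concatenated (20 bytes): E5 A4 AE D8 A5 E1 84 82 EC BB 90 EC 85 99 F0 90 90 B6 D3 86.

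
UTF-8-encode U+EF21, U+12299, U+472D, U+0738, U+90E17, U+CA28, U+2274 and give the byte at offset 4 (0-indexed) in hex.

U+EF21 → 3-byte form EE BC A1 at offsets 0–2.
U+12299 → 4-byte form F0 92 8A 99 at offsets 3–6.
Offset 4 falls in char 2's range; it's byte 2 of F0 92 8A 99 = 0x92.

0x92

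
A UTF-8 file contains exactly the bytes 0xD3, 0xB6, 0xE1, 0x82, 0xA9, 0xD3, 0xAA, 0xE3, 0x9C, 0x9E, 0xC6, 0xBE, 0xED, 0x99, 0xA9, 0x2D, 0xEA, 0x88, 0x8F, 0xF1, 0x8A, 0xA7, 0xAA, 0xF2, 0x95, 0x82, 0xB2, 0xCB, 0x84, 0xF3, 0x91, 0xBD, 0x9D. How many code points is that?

Byte at offset 0: 0xD3 = 11010011 → 2-byte char (#1). Advance 2.
Byte at offset 2: 0xE1 = 11100001 → 3-byte char (#2). Advance 3.
Byte at offset 5: 0xD3 = 11010011 → 2-byte char (#3). Advance 2.
Byte at offset 7: 0xE3 = 11100011 → 3-byte char (#4). Advance 3.
Byte at offset 10: 0xC6 = 11000110 → 2-byte char (#5). Advance 2.
Byte at offset 12: 0xED = 11101101 → 3-byte char (#6). Advance 3.
Byte at offset 15: 0x2D = 00101101 → 1-byte char (#7). Advance 1.
Byte at offset 16: 0xEA = 11101010 → 3-byte char (#8). Advance 3.
Byte at offset 19: 0xF1 = 11110001 → 4-byte char (#9). Advance 4.
Byte at offset 23: 0xF2 = 11110010 → 4-byte char (#10). Advance 4.
Byte at offset 27: 0xCB = 11001011 → 2-byte char (#11). Advance 2.
Byte at offset 29: 0xF3 = 11110011 → 4-byte char (#12). Advance 4.
Reached end at offset 33 after 12 code points.

12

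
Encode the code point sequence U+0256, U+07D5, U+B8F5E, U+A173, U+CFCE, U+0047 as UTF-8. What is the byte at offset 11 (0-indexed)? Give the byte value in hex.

U+0256 → 2-byte form C9 96 at offsets 0–1.
U+07D5 → 2-byte form DF 95 at offsets 2–3.
U+B8F5E → 4-byte form F2 B8 BD 9E at offsets 4–7.
U+A173 → 3-byte form EA 85 B3 at offsets 8–10.
U+CFCE → 3-byte form EC BF 8E at offsets 11–13.
Offset 11 falls in char 5's range; it's byte 1 of EC BF 8E = 0xEC.

0xEC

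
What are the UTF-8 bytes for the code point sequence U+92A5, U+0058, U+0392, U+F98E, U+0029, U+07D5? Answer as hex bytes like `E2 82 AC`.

U+92A5: 3-byte form → E9 8A A5.
U+0058: 1-byte form → 58.
U+0392: 2-byte form → CE 92.
U+F98E: 3-byte form → EF A6 8E.
U+0029: 1-byte form → 29.
U+07D5: 2-byte form → DF 95.
Concatenated (12 bytes): E9 8A A5 58 CE 92 EF A6 8E 29 DF 95.

E9 8A A5 58 CE 92 EF A6 8E 29 DF 95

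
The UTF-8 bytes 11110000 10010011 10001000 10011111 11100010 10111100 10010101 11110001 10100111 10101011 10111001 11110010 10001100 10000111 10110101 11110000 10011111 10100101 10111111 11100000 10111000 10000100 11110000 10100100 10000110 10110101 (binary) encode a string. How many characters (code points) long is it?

Byte at offset 0: 0xF0 = 11110000 → 4-byte char (#1). Advance 4.
Byte at offset 4: 0xE2 = 11100010 → 3-byte char (#2). Advance 3.
Byte at offset 7: 0xF1 = 11110001 → 4-byte char (#3). Advance 4.
Byte at offset 11: 0xF2 = 11110010 → 4-byte char (#4). Advance 4.
Byte at offset 15: 0xF0 = 11110000 → 4-byte char (#5). Advance 4.
Byte at offset 19: 0xE0 = 11100000 → 3-byte char (#6). Advance 3.
Byte at offset 22: 0xF0 = 11110000 → 4-byte char (#7). Advance 4.
Reached end at offset 26 after 7 code points.

7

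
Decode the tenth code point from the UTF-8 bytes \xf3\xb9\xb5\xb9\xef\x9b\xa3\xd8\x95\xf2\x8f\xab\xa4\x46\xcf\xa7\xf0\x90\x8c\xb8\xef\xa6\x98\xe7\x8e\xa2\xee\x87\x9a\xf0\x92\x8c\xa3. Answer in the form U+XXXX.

Offset 0: leading byte 0xF3 = 11110011 → 4-byte char #1 = F3 B9 B5 B9.
Offset 4: leading byte 0xEF = 11101111 → 3-byte char #2 = EF 9B A3.
Offset 7: leading byte 0xD8 = 11011000 → 2-byte char #3 = D8 95.
Offset 9: leading byte 0xF2 = 11110010 → 4-byte char #4 = F2 8F AB A4.
Offset 13: leading byte 0x46 = 01000110 → 1-byte char #5 = 46.
Offset 14: leading byte 0xCF = 11001111 → 2-byte char #6 = CF A7.
Offset 16: leading byte 0xF0 = 11110000 → 4-byte char #7 = F0 90 8C B8.
Offset 20: leading byte 0xEF = 11101111 → 3-byte char #8 = EF A6 98.
Offset 23: leading byte 0xE7 = 11100111 → 3-byte char #9 = E7 8E A2.
Offset 26: leading byte 0xEE = 11101110 → 3-byte char #10 = EE 87 9A.
Leading byte 0xEE = 11101110 matches 1110xxxx → 3-byte sequence.
Byte 1: 0xEE = 11101110, payload 1110 (4 bits).
Byte 2: 0x87 = 10000111 (10xxxxxx ✓), payload 000111.
Byte 3: 0x9A = 10011010 (10xxxxxx ✓), payload 011010.
Concatenate: 1110000111011010 = 0xE1DA (16 bits → U+E1DA).

U+E1DA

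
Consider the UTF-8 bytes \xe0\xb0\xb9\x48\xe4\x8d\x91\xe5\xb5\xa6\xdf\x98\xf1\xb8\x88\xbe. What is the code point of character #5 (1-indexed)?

Offset 0: leading byte 0xE0 = 11100000 → 3-byte char #1 = E0 B0 B9.
Offset 3: leading byte 0x48 = 01001000 → 1-byte char #2 = 48.
Offset 4: leading byte 0xE4 = 11100100 → 3-byte char #3 = E4 8D 91.
Offset 7: leading byte 0xE5 = 11100101 → 3-byte char #4 = E5 B5 A6.
Offset 10: leading byte 0xDF = 11011111 → 2-byte char #5 = DF 98.
Leading byte 0xDF = 11011111 matches 110xxxxx → 2-byte sequence.
Byte 1: 0xDF = 11011111, payload 11111 (5 bits).
Byte 2: 0x98 = 10011000 (10xxxxxx ✓), payload 011000.
Concatenate: 11111011000 = 0x7D8 (11 bits → U+07D8).

U+07D8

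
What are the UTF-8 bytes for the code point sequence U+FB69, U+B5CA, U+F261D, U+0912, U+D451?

EF AD A9 EB 97 8A F3 B2 98 9D E0 A4 92 ED 91 91

U+FB69: 3-byte form → EF AD A9.
U+B5CA: 3-byte form → EB 97 8A.
U+F261D: 4-byte form → F3 B2 98 9D.
U+0912: 3-byte form → E0 A4 92.
U+D451: 3-byte form → ED 91 91.
Concatenated (16 bytes): EF AD A9 EB 97 8A F3 B2 98 9D E0 A4 92 ED 91 91.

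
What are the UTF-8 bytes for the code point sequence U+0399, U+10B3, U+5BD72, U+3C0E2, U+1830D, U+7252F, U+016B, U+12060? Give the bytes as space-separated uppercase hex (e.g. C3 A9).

CE 99 E1 82 B3 F1 9B B5 B2 F0 BC 83 A2 F0 98 8C 8D F1 B2 94 AF C5 AB F0 92 81 A0

U+0399: 2-byte form → CE 99.
U+10B3: 3-byte form → E1 82 B3.
U+5BD72: 4-byte form → F1 9B B5 B2.
U+3C0E2: 4-byte form → F0 BC 83 A2.
U+1830D: 4-byte form → F0 98 8C 8D.
U+7252F: 4-byte form → F1 B2 94 AF.
U+016B: 2-byte form → C5 AB.
U+12060: 4-byte form → F0 92 81 A0.
Concatenated (27 bytes): CE 99 E1 82 B3 F1 9B B5 B2 F0 BC 83 A2 F0 98 8C 8D F1 B2 94 AF C5 AB F0 92 81 A0.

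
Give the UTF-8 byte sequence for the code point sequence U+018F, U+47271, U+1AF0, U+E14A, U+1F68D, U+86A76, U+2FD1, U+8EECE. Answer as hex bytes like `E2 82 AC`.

U+018F: 2-byte form → C6 8F.
U+47271: 4-byte form → F1 87 89 B1.
U+1AF0: 3-byte form → E1 AB B0.
U+E14A: 3-byte form → EE 85 8A.
U+1F68D: 4-byte form → F0 9F 9A 8D.
U+86A76: 4-byte form → F2 86 A9 B6.
U+2FD1: 3-byte form → E2 BF 91.
U+8EECE: 4-byte form → F2 8E BB 8E.
Concatenated (27 bytes): C6 8F F1 87 89 B1 E1 AB B0 EE 85 8A F0 9F 9A 8D F2 86 A9 B6 E2 BF 91 F2 8E BB 8E.

C6 8F F1 87 89 B1 E1 AB B0 EE 85 8A F0 9F 9A 8D F2 86 A9 B6 E2 BF 91 F2 8E BB 8E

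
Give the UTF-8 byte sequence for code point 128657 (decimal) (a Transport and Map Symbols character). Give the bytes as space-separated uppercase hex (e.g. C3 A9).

U+1F691 = 0x1F691 = 128657 decimal. In range U+10000–U+10FFFF → 4-byte form: 11110xxx 10xxxxxx 10xxxxxx 10xxxxxx.
Binary (21 bits): 000011111011010010001.
Split 3+6+6+6: 000 | 011111 | 011010 | 010001.
Byte 1: 11110000 = 0xF0.
Byte 2: 10011111 = 0x9F.
Byte 3: 10011010 = 0x9A.
Byte 4: 10010001 = 0x91.

F0 9F 9A 91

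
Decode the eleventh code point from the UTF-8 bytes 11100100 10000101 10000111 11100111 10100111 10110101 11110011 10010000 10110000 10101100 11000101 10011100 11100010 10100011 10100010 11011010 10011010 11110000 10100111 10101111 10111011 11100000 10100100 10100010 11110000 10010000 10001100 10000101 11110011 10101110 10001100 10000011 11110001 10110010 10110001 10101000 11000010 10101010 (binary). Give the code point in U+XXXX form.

Offset 0: leading byte 0xE4 = 11100100 → 3-byte char #1 = E4 85 87.
Offset 3: leading byte 0xE7 = 11100111 → 3-byte char #2 = E7 A7 B5.
Offset 6: leading byte 0xF3 = 11110011 → 4-byte char #3 = F3 90 B0 AC.
Offset 10: leading byte 0xC5 = 11000101 → 2-byte char #4 = C5 9C.
Offset 12: leading byte 0xE2 = 11100010 → 3-byte char #5 = E2 A3 A2.
Offset 15: leading byte 0xDA = 11011010 → 2-byte char #6 = DA 9A.
Offset 17: leading byte 0xF0 = 11110000 → 4-byte char #7 = F0 A7 AF BB.
Offset 21: leading byte 0xE0 = 11100000 → 3-byte char #8 = E0 A4 A2.
Offset 24: leading byte 0xF0 = 11110000 → 4-byte char #9 = F0 90 8C 85.
Offset 28: leading byte 0xF3 = 11110011 → 4-byte char #10 = F3 AE 8C 83.
Offset 32: leading byte 0xF1 = 11110001 → 4-byte char #11 = F1 B2 B1 A8.
Leading byte 0xF1 = 11110001 matches 11110xxx → 4-byte sequence.
Byte 1: 0xF1 = 11110001, payload 001 (3 bits).
Byte 2: 0xB2 = 10110010 (10xxxxxx ✓), payload 110010.
Byte 3: 0xB1 = 10110001 (10xxxxxx ✓), payload 110001.
Byte 4: 0xA8 = 10101000 (10xxxxxx ✓), payload 101000.
Concatenate: 001110010110001101000 = 0x72C68 (21 bits → U+72C68).

U+72C68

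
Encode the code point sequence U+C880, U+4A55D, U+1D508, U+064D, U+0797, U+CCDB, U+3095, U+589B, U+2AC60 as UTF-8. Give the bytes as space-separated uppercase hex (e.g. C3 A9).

EC A2 80 F1 8A 95 9D F0 9D 94 88 D9 8D DE 97 EC B3 9B E3 82 95 E5 A2 9B F0 AA B1 A0

U+C880: 3-byte form → EC A2 80.
U+4A55D: 4-byte form → F1 8A 95 9D.
U+1D508: 4-byte form → F0 9D 94 88.
U+064D: 2-byte form → D9 8D.
U+0797: 2-byte form → DE 97.
U+CCDB: 3-byte form → EC B3 9B.
U+3095: 3-byte form → E3 82 95.
U+589B: 3-byte form → E5 A2 9B.
U+2AC60: 4-byte form → F0 AA B1 A0.
Concatenated (28 bytes): EC A2 80 F1 8A 95 9D F0 9D 94 88 D9 8D DE 97 EC B3 9B E3 82 95 E5 A2 9B F0 AA B1 A0.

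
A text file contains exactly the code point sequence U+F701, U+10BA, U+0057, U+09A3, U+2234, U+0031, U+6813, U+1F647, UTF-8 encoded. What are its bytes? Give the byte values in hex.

U+F701: 3-byte form → EF 9C 81.
U+10BA: 3-byte form → E1 82 BA.
U+0057: 1-byte form → 57.
U+09A3: 3-byte form → E0 A6 A3.
U+2234: 3-byte form → E2 88 B4.
U+0031: 1-byte form → 31.
U+6813: 3-byte form → E6 A0 93.
U+1F647: 4-byte form → F0 9F 99 87.
Concatenated (21 bytes): EF 9C 81 E1 82 BA 57 E0 A6 A3 E2 88 B4 31 E6 A0 93 F0 9F 99 87.

EF 9C 81 E1 82 BA 57 E0 A6 A3 E2 88 B4 31 E6 A0 93 F0 9F 99 87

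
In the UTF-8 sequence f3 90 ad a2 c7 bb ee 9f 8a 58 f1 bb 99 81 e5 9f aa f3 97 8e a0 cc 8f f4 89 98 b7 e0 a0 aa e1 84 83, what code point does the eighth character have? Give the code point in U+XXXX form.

U+030F

Offset 0: leading byte 0xF3 = 11110011 → 4-byte char #1 = F3 90 AD A2.
Offset 4: leading byte 0xC7 = 11000111 → 2-byte char #2 = C7 BB.
Offset 6: leading byte 0xEE = 11101110 → 3-byte char #3 = EE 9F 8A.
Offset 9: leading byte 0x58 = 01011000 → 1-byte char #4 = 58.
Offset 10: leading byte 0xF1 = 11110001 → 4-byte char #5 = F1 BB 99 81.
Offset 14: leading byte 0xE5 = 11100101 → 3-byte char #6 = E5 9F AA.
Offset 17: leading byte 0xF3 = 11110011 → 4-byte char #7 = F3 97 8E A0.
Offset 21: leading byte 0xCC = 11001100 → 2-byte char #8 = CC 8F.
Leading byte 0xCC = 11001100 matches 110xxxxx → 2-byte sequence.
Byte 1: 0xCC = 11001100, payload 01100 (5 bits).
Byte 2: 0x8F = 10001111 (10xxxxxx ✓), payload 001111.
Concatenate: 01100001111 = 0x30F (11 bits → U+030F).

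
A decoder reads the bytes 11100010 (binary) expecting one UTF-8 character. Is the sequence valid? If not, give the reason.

Leading byte 0xE2 = 11100010 → 3-byte form, but only 1 byte is present.

invalid (sequence truncated)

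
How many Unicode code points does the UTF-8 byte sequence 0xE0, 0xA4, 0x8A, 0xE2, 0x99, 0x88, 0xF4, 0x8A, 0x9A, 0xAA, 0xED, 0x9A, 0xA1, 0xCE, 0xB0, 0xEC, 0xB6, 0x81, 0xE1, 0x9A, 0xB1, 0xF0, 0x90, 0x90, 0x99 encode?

Byte at offset 0: 0xE0 = 11100000 → 3-byte char (#1). Advance 3.
Byte at offset 3: 0xE2 = 11100010 → 3-byte char (#2). Advance 3.
Byte at offset 6: 0xF4 = 11110100 → 4-byte char (#3). Advance 4.
Byte at offset 10: 0xED = 11101101 → 3-byte char (#4). Advance 3.
Byte at offset 13: 0xCE = 11001110 → 2-byte char (#5). Advance 2.
Byte at offset 15: 0xEC = 11101100 → 3-byte char (#6). Advance 3.
Byte at offset 18: 0xE1 = 11100001 → 3-byte char (#7). Advance 3.
Byte at offset 21: 0xF0 = 11110000 → 4-byte char (#8). Advance 4.
Reached end at offset 25 after 8 code points.

8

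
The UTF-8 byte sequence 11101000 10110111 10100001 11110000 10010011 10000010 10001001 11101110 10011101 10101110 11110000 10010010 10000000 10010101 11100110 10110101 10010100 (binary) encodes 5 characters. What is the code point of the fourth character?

U+12015

Offset 0: leading byte 0xE8 = 11101000 → 3-byte char #1 = E8 B7 A1.
Offset 3: leading byte 0xF0 = 11110000 → 4-byte char #2 = F0 93 82 89.
Offset 7: leading byte 0xEE = 11101110 → 3-byte char #3 = EE 9D AE.
Offset 10: leading byte 0xF0 = 11110000 → 4-byte char #4 = F0 92 80 95.
Leading byte 0xF0 = 11110000 matches 11110xxx → 4-byte sequence.
Byte 1: 0xF0 = 11110000, payload 000 (3 bits).
Byte 2: 0x92 = 10010010 (10xxxxxx ✓), payload 010010.
Byte 3: 0x80 = 10000000 (10xxxxxx ✓), payload 000000.
Byte 4: 0x95 = 10010101 (10xxxxxx ✓), payload 010101.
Concatenate: 000010010000000010101 = 0x12015 (21 bits → U+12015).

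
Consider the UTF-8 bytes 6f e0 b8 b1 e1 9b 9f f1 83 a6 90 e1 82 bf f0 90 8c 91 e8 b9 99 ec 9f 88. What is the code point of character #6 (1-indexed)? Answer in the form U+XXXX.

Offset 0: leading byte 0x6F = 01101111 → 1-byte char #1 = 6F.
Offset 1: leading byte 0xE0 = 11100000 → 3-byte char #2 = E0 B8 B1.
Offset 4: leading byte 0xE1 = 11100001 → 3-byte char #3 = E1 9B 9F.
Offset 7: leading byte 0xF1 = 11110001 → 4-byte char #4 = F1 83 A6 90.
Offset 11: leading byte 0xE1 = 11100001 → 3-byte char #5 = E1 82 BF.
Offset 14: leading byte 0xF0 = 11110000 → 4-byte char #6 = F0 90 8C 91.
Leading byte 0xF0 = 11110000 matches 11110xxx → 4-byte sequence.
Byte 1: 0xF0 = 11110000, payload 000 (3 bits).
Byte 2: 0x90 = 10010000 (10xxxxxx ✓), payload 010000.
Byte 3: 0x8C = 10001100 (10xxxxxx ✓), payload 001100.
Byte 4: 0x91 = 10010001 (10xxxxxx ✓), payload 010001.
Concatenate: 000010000001100010001 = 0x10311 (21 bits → U+10311).

U+10311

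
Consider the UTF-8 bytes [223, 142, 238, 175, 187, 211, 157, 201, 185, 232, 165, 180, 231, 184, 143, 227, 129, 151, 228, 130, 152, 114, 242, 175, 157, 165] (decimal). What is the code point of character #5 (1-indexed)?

Offset 0: leading byte 0xDF = 11011111 → 2-byte char #1 = DF 8E.
Offset 2: leading byte 0xEE = 11101110 → 3-byte char #2 = EE AF BB.
Offset 5: leading byte 0xD3 = 11010011 → 2-byte char #3 = D3 9D.
Offset 7: leading byte 0xC9 = 11001001 → 2-byte char #4 = C9 B9.
Offset 9: leading byte 0xE8 = 11101000 → 3-byte char #5 = E8 A5 B4.
Leading byte 0xE8 = 11101000 matches 1110xxxx → 3-byte sequence.
Byte 1: 0xE8 = 11101000, payload 1000 (4 bits).
Byte 2: 0xA5 = 10100101 (10xxxxxx ✓), payload 100101.
Byte 3: 0xB4 = 10110100 (10xxxxxx ✓), payload 110100.
Concatenate: 1000100101110100 = 0x8974 (16 bits → U+8974).

U+8974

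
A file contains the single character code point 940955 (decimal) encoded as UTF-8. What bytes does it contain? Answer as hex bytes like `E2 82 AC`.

F3 A5 AE 9B

U+E5B9B = 0xE5B9B = 940955 decimal. In range U+10000–U+10FFFF → 4-byte form: 11110xxx 10xxxxxx 10xxxxxx 10xxxxxx.
Binary (21 bits): 011100101101110011011.
Split 3+6+6+6: 011 | 100101 | 101110 | 011011.
Byte 1: 11110011 = 0xF3.
Byte 2: 10100101 = 0xA5.
Byte 3: 10101110 = 0xAE.
Byte 4: 10011011 = 0x9B.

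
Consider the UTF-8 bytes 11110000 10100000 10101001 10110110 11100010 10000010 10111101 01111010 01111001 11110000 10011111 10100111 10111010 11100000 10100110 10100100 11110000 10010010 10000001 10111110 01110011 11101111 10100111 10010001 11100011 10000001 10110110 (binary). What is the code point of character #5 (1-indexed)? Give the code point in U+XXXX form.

Offset 0: leading byte 0xF0 = 11110000 → 4-byte char #1 = F0 A0 A9 B6.
Offset 4: leading byte 0xE2 = 11100010 → 3-byte char #2 = E2 82 BD.
Offset 7: leading byte 0x7A = 01111010 → 1-byte char #3 = 7A.
Offset 8: leading byte 0x79 = 01111001 → 1-byte char #4 = 79.
Offset 9: leading byte 0xF0 = 11110000 → 4-byte char #5 = F0 9F A7 BA.
Leading byte 0xF0 = 11110000 matches 11110xxx → 4-byte sequence.
Byte 1: 0xF0 = 11110000, payload 000 (3 bits).
Byte 2: 0x9F = 10011111 (10xxxxxx ✓), payload 011111.
Byte 3: 0xA7 = 10100111 (10xxxxxx ✓), payload 100111.
Byte 4: 0xBA = 10111010 (10xxxxxx ✓), payload 111010.
Concatenate: 000011111100111111010 = 0x1F9FA (21 bits → U+1F9FA).

U+1F9FA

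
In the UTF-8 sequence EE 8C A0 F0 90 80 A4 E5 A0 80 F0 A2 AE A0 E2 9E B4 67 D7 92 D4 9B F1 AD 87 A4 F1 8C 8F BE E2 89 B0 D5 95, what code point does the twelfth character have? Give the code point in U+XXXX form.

U+0555

Offset 0: leading byte 0xEE = 11101110 → 3-byte char #1 = EE 8C A0.
Offset 3: leading byte 0xF0 = 11110000 → 4-byte char #2 = F0 90 80 A4.
Offset 7: leading byte 0xE5 = 11100101 → 3-byte char #3 = E5 A0 80.
Offset 10: leading byte 0xF0 = 11110000 → 4-byte char #4 = F0 A2 AE A0.
Offset 14: leading byte 0xE2 = 11100010 → 3-byte char #5 = E2 9E B4.
Offset 17: leading byte 0x67 = 01100111 → 1-byte char #6 = 67.
Offset 18: leading byte 0xD7 = 11010111 → 2-byte char #7 = D7 92.
Offset 20: leading byte 0xD4 = 11010100 → 2-byte char #8 = D4 9B.
Offset 22: leading byte 0xF1 = 11110001 → 4-byte char #9 = F1 AD 87 A4.
Offset 26: leading byte 0xF1 = 11110001 → 4-byte char #10 = F1 8C 8F BE.
Offset 30: leading byte 0xE2 = 11100010 → 3-byte char #11 = E2 89 B0.
Offset 33: leading byte 0xD5 = 11010101 → 2-byte char #12 = D5 95.
Leading byte 0xD5 = 11010101 matches 110xxxxx → 2-byte sequence.
Byte 1: 0xD5 = 11010101, payload 10101 (5 bits).
Byte 2: 0x95 = 10010101 (10xxxxxx ✓), payload 010101.
Concatenate: 10101010101 = 0x555 (11 bits → U+0555).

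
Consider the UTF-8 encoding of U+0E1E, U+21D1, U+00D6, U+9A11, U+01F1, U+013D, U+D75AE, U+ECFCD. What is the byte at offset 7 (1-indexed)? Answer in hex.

1-indexed offset 7 is 0-indexed offset 6.
U+0E1E → 3-byte form E0 B8 9E at offsets 0–2.
U+21D1 → 3-byte form E2 87 91 at offsets 3–5.
U+00D6 → 2-byte form C3 96 at offsets 6–7.
Offset 6 falls in char 3's range; it's byte 1 of C3 96 = 0xC3.

0xC3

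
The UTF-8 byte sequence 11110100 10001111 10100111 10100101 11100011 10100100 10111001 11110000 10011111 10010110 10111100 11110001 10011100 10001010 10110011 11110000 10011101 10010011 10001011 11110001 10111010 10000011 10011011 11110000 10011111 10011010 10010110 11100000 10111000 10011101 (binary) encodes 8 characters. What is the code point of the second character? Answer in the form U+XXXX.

Offset 0: leading byte 0xF4 = 11110100 → 4-byte char #1 = F4 8F A7 A5.
Offset 4: leading byte 0xE3 = 11100011 → 3-byte char #2 = E3 A4 B9.
Leading byte 0xE3 = 11100011 matches 1110xxxx → 3-byte sequence.
Byte 1: 0xE3 = 11100011, payload 0011 (4 bits).
Byte 2: 0xA4 = 10100100 (10xxxxxx ✓), payload 100100.
Byte 3: 0xB9 = 10111001 (10xxxxxx ✓), payload 111001.
Concatenate: 0011100100111001 = 0x3939 (16 bits → U+3939).

U+3939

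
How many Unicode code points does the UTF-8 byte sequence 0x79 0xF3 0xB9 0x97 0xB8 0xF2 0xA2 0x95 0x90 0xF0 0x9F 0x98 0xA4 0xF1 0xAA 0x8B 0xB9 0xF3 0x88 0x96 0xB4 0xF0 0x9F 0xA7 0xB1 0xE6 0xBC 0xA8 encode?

8

Byte at offset 0: 0x79 = 01111001 → 1-byte char (#1). Advance 1.
Byte at offset 1: 0xF3 = 11110011 → 4-byte char (#2). Advance 4.
Byte at offset 5: 0xF2 = 11110010 → 4-byte char (#3). Advance 4.
Byte at offset 9: 0xF0 = 11110000 → 4-byte char (#4). Advance 4.
Byte at offset 13: 0xF1 = 11110001 → 4-byte char (#5). Advance 4.
Byte at offset 17: 0xF3 = 11110011 → 4-byte char (#6). Advance 4.
Byte at offset 21: 0xF0 = 11110000 → 4-byte char (#7). Advance 4.
Byte at offset 25: 0xE6 = 11100110 → 3-byte char (#8). Advance 3.
Reached end at offset 28 after 8 code points.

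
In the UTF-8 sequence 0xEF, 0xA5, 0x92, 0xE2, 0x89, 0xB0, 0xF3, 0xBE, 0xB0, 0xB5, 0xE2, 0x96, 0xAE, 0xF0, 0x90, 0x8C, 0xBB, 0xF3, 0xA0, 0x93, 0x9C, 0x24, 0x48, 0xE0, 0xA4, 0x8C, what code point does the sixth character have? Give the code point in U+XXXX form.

U+E04DC

Offset 0: leading byte 0xEF = 11101111 → 3-byte char #1 = EF A5 92.
Offset 3: leading byte 0xE2 = 11100010 → 3-byte char #2 = E2 89 B0.
Offset 6: leading byte 0xF3 = 11110011 → 4-byte char #3 = F3 BE B0 B5.
Offset 10: leading byte 0xE2 = 11100010 → 3-byte char #4 = E2 96 AE.
Offset 13: leading byte 0xF0 = 11110000 → 4-byte char #5 = F0 90 8C BB.
Offset 17: leading byte 0xF3 = 11110011 → 4-byte char #6 = F3 A0 93 9C.
Leading byte 0xF3 = 11110011 matches 11110xxx → 4-byte sequence.
Byte 1: 0xF3 = 11110011, payload 011 (3 bits).
Byte 2: 0xA0 = 10100000 (10xxxxxx ✓), payload 100000.
Byte 3: 0x93 = 10010011 (10xxxxxx ✓), payload 010011.
Byte 4: 0x9C = 10011100 (10xxxxxx ✓), payload 011100.
Concatenate: 011100000010011011100 = 0xE04DC (21 bits → U+E04DC).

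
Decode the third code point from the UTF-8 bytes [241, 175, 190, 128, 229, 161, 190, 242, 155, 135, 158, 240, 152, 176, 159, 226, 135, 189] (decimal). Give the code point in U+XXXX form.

U+9B1DE

Offset 0: leading byte 0xF1 = 11110001 → 4-byte char #1 = F1 AF BE 80.
Offset 4: leading byte 0xE5 = 11100101 → 3-byte char #2 = E5 A1 BE.
Offset 7: leading byte 0xF2 = 11110010 → 4-byte char #3 = F2 9B 87 9E.
Leading byte 0xF2 = 11110010 matches 11110xxx → 4-byte sequence.
Byte 1: 0xF2 = 11110010, payload 010 (3 bits).
Byte 2: 0x9B = 10011011 (10xxxxxx ✓), payload 011011.
Byte 3: 0x87 = 10000111 (10xxxxxx ✓), payload 000111.
Byte 4: 0x9E = 10011110 (10xxxxxx ✓), payload 011110.
Concatenate: 010011011000111011110 = 0x9B1DE (21 bits → U+9B1DE).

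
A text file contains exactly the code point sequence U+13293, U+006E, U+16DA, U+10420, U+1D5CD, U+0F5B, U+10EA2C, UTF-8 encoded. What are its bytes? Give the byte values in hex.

U+13293: 4-byte form → F0 93 8A 93.
U+006E: 1-byte form → 6E.
U+16DA: 3-byte form → E1 9B 9A.
U+10420: 4-byte form → F0 90 90 A0.
U+1D5CD: 4-byte form → F0 9D 97 8D.
U+0F5B: 3-byte form → E0 BD 9B.
U+10EA2C: 4-byte form → F4 8E A8 AC.
Concatenated (23 bytes): F0 93 8A 93 6E E1 9B 9A F0 90 90 A0 F0 9D 97 8D E0 BD 9B F4 8E A8 AC.

F0 93 8A 93 6E E1 9B 9A F0 90 90 A0 F0 9D 97 8D E0 BD 9B F4 8E A8 AC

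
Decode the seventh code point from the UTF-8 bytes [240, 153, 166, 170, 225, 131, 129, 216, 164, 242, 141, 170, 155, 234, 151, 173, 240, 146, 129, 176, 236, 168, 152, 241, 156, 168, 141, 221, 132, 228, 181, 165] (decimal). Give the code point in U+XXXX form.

Offset 0: leading byte 0xF0 = 11110000 → 4-byte char #1 = F0 99 A6 AA.
Offset 4: leading byte 0xE1 = 11100001 → 3-byte char #2 = E1 83 81.
Offset 7: leading byte 0xD8 = 11011000 → 2-byte char #3 = D8 A4.
Offset 9: leading byte 0xF2 = 11110010 → 4-byte char #4 = F2 8D AA 9B.
Offset 13: leading byte 0xEA = 11101010 → 3-byte char #5 = EA 97 AD.
Offset 16: leading byte 0xF0 = 11110000 → 4-byte char #6 = F0 92 81 B0.
Offset 20: leading byte 0xEC = 11101100 → 3-byte char #7 = EC A8 98.
Leading byte 0xEC = 11101100 matches 1110xxxx → 3-byte sequence.
Byte 1: 0xEC = 11101100, payload 1100 (4 bits).
Byte 2: 0xA8 = 10101000 (10xxxxxx ✓), payload 101000.
Byte 3: 0x98 = 10011000 (10xxxxxx ✓), payload 011000.
Concatenate: 1100101000011000 = 0xCA18 (16 bits → U+CA18).

U+CA18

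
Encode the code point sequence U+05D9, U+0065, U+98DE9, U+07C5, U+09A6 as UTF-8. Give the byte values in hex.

U+05D9: 2-byte form → D7 99.
U+0065: 1-byte form → 65.
U+98DE9: 4-byte form → F2 98 B7 A9.
U+07C5: 2-byte form → DF 85.
U+09A6: 3-byte form → E0 A6 A6.
Concatenated (12 bytes): D7 99 65 F2 98 B7 A9 DF 85 E0 A6 A6.

D7 99 65 F2 98 B7 A9 DF 85 E0 A6 A6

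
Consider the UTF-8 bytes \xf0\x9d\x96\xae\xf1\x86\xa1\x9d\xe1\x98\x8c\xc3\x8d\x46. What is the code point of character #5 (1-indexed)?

U+0046

Offset 0: leading byte 0xF0 = 11110000 → 4-byte char #1 = F0 9D 96 AE.
Offset 4: leading byte 0xF1 = 11110001 → 4-byte char #2 = F1 86 A1 9D.
Offset 8: leading byte 0xE1 = 11100001 → 3-byte char #3 = E1 98 8C.
Offset 11: leading byte 0xC3 = 11000011 → 2-byte char #4 = C3 8D.
Offset 13: leading byte 0x46 = 01000110 → 1-byte char #5 = 46.
Leading byte 0x46 = 01000110 matches 0xxxxxxx → 1-byte sequence.
Byte 1: 0x46 = 01000110, payload 1000110 (7 bits).
Concatenate: 1000110 = 0x46 (7 bits → U+0046).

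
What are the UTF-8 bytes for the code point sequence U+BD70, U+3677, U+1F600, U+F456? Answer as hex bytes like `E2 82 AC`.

U+BD70: 3-byte form → EB B5 B0.
U+3677: 3-byte form → E3 99 B7.
U+1F600: 4-byte form → F0 9F 98 80.
U+F456: 3-byte form → EF 91 96.
Concatenated (13 bytes): EB B5 B0 E3 99 B7 F0 9F 98 80 EF 91 96.

EB B5 B0 E3 99 B7 F0 9F 98 80 EF 91 96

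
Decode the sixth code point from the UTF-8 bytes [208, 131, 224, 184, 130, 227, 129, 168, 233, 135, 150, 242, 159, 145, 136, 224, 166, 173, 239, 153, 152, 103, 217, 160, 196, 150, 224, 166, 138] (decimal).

Offset 0: leading byte 0xD0 = 11010000 → 2-byte char #1 = D0 83.
Offset 2: leading byte 0xE0 = 11100000 → 3-byte char #2 = E0 B8 82.
Offset 5: leading byte 0xE3 = 11100011 → 3-byte char #3 = E3 81 A8.
Offset 8: leading byte 0xE9 = 11101001 → 3-byte char #4 = E9 87 96.
Offset 11: leading byte 0xF2 = 11110010 → 4-byte char #5 = F2 9F 91 88.
Offset 15: leading byte 0xE0 = 11100000 → 3-byte char #6 = E0 A6 AD.
Leading byte 0xE0 = 11100000 matches 1110xxxx → 3-byte sequence.
Byte 1: 0xE0 = 11100000, payload 0000 (4 bits).
Byte 2: 0xA6 = 10100110 (10xxxxxx ✓), payload 100110.
Byte 3: 0xAD = 10101101 (10xxxxxx ✓), payload 101101.
Concatenate: 0000100110101101 = 0x9AD (16 bits → U+09AD).

U+09AD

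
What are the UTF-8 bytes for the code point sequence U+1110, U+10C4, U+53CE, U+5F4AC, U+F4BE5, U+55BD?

U+1110: 3-byte form → E1 84 90.
U+10C4: 3-byte form → E1 83 84.
U+53CE: 3-byte form → E5 8F 8E.
U+5F4AC: 4-byte form → F1 9F 92 AC.
U+F4BE5: 4-byte form → F3 B4 AF A5.
U+55BD: 3-byte form → E5 96 BD.
Concatenated (20 bytes): E1 84 90 E1 83 84 E5 8F 8E F1 9F 92 AC F3 B4 AF A5 E5 96 BD.

E1 84 90 E1 83 84 E5 8F 8E F1 9F 92 AC F3 B4 AF A5 E5 96 BD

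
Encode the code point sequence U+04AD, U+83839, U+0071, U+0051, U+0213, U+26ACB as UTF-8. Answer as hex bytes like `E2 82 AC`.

D2 AD F2 83 A0 B9 71 51 C8 93 F0 A6 AB 8B

U+04AD: 2-byte form → D2 AD.
U+83839: 4-byte form → F2 83 A0 B9.
U+0071: 1-byte form → 71.
U+0051: 1-byte form → 51.
U+0213: 2-byte form → C8 93.
U+26ACB: 4-byte form → F0 A6 AB 8B.
Concatenated (14 bytes): D2 AD F2 83 A0 B9 71 51 C8 93 F0 A6 AB 8B.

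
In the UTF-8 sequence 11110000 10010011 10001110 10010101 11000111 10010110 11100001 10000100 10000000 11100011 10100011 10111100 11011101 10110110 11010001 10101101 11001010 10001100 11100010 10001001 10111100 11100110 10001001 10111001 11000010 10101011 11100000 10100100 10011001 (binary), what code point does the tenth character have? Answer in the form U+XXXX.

Offset 0: leading byte 0xF0 = 11110000 → 4-byte char #1 = F0 93 8E 95.
Offset 4: leading byte 0xC7 = 11000111 → 2-byte char #2 = C7 96.
Offset 6: leading byte 0xE1 = 11100001 → 3-byte char #3 = E1 84 80.
Offset 9: leading byte 0xE3 = 11100011 → 3-byte char #4 = E3 A3 BC.
Offset 12: leading byte 0xDD = 11011101 → 2-byte char #5 = DD B6.
Offset 14: leading byte 0xD1 = 11010001 → 2-byte char #6 = D1 AD.
Offset 16: leading byte 0xCA = 11001010 → 2-byte char #7 = CA 8C.
Offset 18: leading byte 0xE2 = 11100010 → 3-byte char #8 = E2 89 BC.
Offset 21: leading byte 0xE6 = 11100110 → 3-byte char #9 = E6 89 B9.
Offset 24: leading byte 0xC2 = 11000010 → 2-byte char #10 = C2 AB.
Leading byte 0xC2 = 11000010 matches 110xxxxx → 2-byte sequence.
Byte 1: 0xC2 = 11000010, payload 00010 (5 bits).
Byte 2: 0xAB = 10101011 (10xxxxxx ✓), payload 101011.
Concatenate: 00010101011 = 0xAB (11 bits → U+00AB).

U+00AB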